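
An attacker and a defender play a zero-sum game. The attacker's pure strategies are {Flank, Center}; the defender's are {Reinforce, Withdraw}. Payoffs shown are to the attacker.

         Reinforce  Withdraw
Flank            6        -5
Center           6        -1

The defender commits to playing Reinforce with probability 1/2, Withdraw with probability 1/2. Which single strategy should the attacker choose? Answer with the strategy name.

Center

Expected payoff of Flank: (1/2)·6 + (1/2)·(-5) = 1/2.
Expected payoff of Center: (1/2)·6 + (1/2)·(-1) = 5/2.
The largest is 5/2, so the attacker's best response is Center.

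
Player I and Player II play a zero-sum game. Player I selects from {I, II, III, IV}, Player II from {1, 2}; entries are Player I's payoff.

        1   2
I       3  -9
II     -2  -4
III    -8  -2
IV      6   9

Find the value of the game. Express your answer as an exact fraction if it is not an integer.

Row minima: I → -9, II → -4, III → -8, IV → 6; maximin = 6.
Column maxima: 1 → 6, 2 → 9; minimax = 6.
Since maximin = minimax = 6, there is a saddle point and the value is 6.

6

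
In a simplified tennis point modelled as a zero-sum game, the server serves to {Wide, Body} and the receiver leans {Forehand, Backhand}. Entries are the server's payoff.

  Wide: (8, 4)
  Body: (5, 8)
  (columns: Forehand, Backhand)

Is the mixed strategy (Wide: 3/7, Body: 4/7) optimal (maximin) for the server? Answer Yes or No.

Against Forehand this mix gives (3/7)·8 + (4/7)·5 = 44/7.
Against Backhand this mix gives (3/7)·4 + (4/7)·8 = 44/7.
All of the receiver's active replies (Forehand, Backhand) yield 44/7, and no column does worse for the server. The mix makes the receiver indifferent and guarantees 44/7, so it is optimal.

Yes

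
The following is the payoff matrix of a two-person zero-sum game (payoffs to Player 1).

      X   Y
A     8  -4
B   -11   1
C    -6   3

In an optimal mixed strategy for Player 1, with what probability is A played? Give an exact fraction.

Row minima: A → -4, B → -11, C → -6; maximin = -4.
Column maxima: X → 8, Y → 3; minimax = 3.
-4 ≠ 3, so there is no saddle point; optimal play is mixed.
B is strictly dominated by C, so Player 1 never plays it.
On the remaining 2×2 (A, C vs X, Y):
Let Player 1 play A with probability p. Expected payoff against X: 8p + (-6)(1−p) = 14p − 6; against Y: (-4)p + 3(1−p) = −7p + 3.
Setting these equal: 14p − 6 = −7p + 3 ⇒ 21p = 9 ⇒ p = 3/7, and the value is (14)·(3/7) − 6 = 0.
For Player 2: with q = P(X), equating A's and C's payoffs gives 12q − 4 = −9q + 3 ⇒ q = 1/3.

3/7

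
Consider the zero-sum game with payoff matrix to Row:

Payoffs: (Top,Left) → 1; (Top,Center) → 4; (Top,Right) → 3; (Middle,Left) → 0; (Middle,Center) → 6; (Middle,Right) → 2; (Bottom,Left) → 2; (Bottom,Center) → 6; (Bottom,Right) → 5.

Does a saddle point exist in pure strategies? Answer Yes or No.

Row minima: Top → 1, Middle → 0, Bottom → 2; maximin = 2.
Column maxima: Left → 2, Center → 6, Right → 5; minimax = 2.
maximin = minimax = 2, so a saddle point exists.

Yes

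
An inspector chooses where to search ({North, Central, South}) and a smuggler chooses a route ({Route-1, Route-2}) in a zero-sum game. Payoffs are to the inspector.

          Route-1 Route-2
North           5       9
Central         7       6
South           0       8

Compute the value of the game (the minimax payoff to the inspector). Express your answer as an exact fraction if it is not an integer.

Row minima: North → 5, Central → 6, South → 0; maximin = 6.
Column maxima: Route-1 → 7, Route-2 → 9; minimax = 7.
6 ≠ 7, so there is no saddle point; optimal play is mixed.
South is strictly dominated by North, so the inspector never plays it.
On the remaining 2×2 (North, Central vs Route-1, Route-2):
Let the inspector play North with probability p. Expected payoff against Route-1: 5p + 7(1−p) = −2p + 7; against Route-2: 9p + 6(1−p) = 3p + 6.
Setting these equal: −2p + 7 = 3p + 6 ⇒ −5p = -1 ⇒ p = 1/5, and the value is (-2)·(1/5) + 7 = 33/5.
For the smuggler: with q = P(Route-1), equating North's and Central's payoffs gives −4q + 9 = q + 6 ⇒ q = 3/5.

33/5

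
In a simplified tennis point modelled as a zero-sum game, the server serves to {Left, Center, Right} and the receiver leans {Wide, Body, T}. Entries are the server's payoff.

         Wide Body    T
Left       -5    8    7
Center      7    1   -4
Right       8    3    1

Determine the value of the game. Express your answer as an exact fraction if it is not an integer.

Row minima: Left → -5, Center → -4, Right → 1; maximin = 1.
Column maxima: Wide → 8, Body → 8, T → 7; minimax = 7.
1 ≠ 7, so there is no saddle point; optimal play is mixed.
Center is strictly dominated by Right, so the server never plays it.
Body is strictly dominated by T (it gives the server strictly more in every row), so the receiver never plays it.
On the remaining 2×2 (Left, Right vs Wide, T):
Let the server play Left with probability p. Expected payoff against Wide: (-5)p + 8(1−p) = −13p + 8; against T: 7p + 1(1−p) = 6p + 1.
Setting these equal: −13p + 8 = 6p + 1 ⇒ −19p = -7 ⇒ p = 7/19, and the value is (-13)·(7/19) + 8 = 61/19.
For the receiver: with q = P(Wide), equating Left's and Right's payoffs gives −12q + 7 = 7q + 1 ⇒ q = 6/19.

61/19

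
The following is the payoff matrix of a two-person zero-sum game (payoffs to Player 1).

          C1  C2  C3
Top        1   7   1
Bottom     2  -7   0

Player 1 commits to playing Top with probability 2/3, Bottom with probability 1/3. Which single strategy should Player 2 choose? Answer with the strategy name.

If Player 2 plays C1, Player 1's expected payoff is (2/3)·1 + (1/3)·2 = 4/3.
If Player 2 plays C2, Player 1's expected payoff is (2/3)·7 + (1/3)·(-7) = 7/3.
If Player 2 plays C3, Player 1's expected payoff is (2/3)·1 + (1/3)·0 = 2/3.
Player 2 minimizes Player 1's payoff; the smallest is 2/3, so the best response is C3.

C3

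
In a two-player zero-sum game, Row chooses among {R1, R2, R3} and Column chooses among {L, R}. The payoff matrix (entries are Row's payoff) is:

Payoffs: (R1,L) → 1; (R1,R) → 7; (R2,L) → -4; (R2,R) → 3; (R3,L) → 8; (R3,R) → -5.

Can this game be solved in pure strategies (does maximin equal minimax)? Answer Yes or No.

No

Row minima: R1 → 1, R2 → -4, R3 → -5; maximin = 1.
Column maxima: L → 8, R → 7; minimax = 7.
1 ≠ 7, so no pure-strategy equilibrium exists.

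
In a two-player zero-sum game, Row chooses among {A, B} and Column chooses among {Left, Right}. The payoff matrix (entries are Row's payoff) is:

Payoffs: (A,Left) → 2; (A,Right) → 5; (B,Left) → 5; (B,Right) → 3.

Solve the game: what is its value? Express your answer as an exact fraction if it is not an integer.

Row minima: A → 2, B → 3; maximin = 3.
Column maxima: Left → 5, Right → 5; minimax = 5.
3 ≠ 5, so there is no saddle point; optimal play is mixed.
Let Row play A with probability p. Expected payoff against Left: 2p + 5(1−p) = −3p + 5; against Right: 5p + 3(1−p) = 2p + 3.
Setting these equal: −3p + 5 = 2p + 3 ⇒ −5p = -2 ⇒ p = 2/5, and the value is (-3)·(2/5) + 5 = 19/5.
For Column: with q = P(Left), equating A's and B's payoffs gives −3q + 5 = 2q + 3 ⇒ q = 2/5.

19/5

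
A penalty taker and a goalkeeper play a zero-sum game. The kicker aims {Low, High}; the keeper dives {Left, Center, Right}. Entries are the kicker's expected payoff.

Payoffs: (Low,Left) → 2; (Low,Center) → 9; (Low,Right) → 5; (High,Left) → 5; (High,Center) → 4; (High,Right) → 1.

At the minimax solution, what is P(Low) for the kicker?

4/7

Row minima: Low → 2, High → 1; maximin = 2.
Column maxima: Left → 5, Center → 9, Right → 5; minimax = 5.
2 ≠ 5, so there is no saddle point; optimal play is mixed.
Center is strictly dominated by Right (it gives the kicker strictly more in every row), so the keeper never plays it.
On the remaining 2×2 (Low, High vs Left, Right):
Let the kicker play Low with probability p. Expected payoff against Left: 2p + 5(1−p) = −3p + 5; against Right: 5p + 1(1−p) = 4p + 1.
Setting these equal: −3p + 5 = 4p + 1 ⇒ −7p = -4 ⇒ p = 4/7, and the value is (-3)·(4/7) + 5 = 23/7.
For the keeper: with q = P(Left), equating Low's and High's payoffs gives −3q + 5 = 4q + 1 ⇒ q = 4/7.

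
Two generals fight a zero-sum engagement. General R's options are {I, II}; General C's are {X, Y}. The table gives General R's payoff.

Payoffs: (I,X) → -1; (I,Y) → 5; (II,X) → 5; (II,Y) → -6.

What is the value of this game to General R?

Row minima: I → -1, II → -6; maximin = -1.
Column maxima: X → 5, Y → 5; minimax = 5.
-1 ≠ 5, so there is no saddle point; optimal play is mixed.
Let General R play I with probability p. Expected payoff against X: (-1)p + 5(1−p) = −6p + 5; against Y: 5p + (-6)(1−p) = 11p − 6.
Setting these equal: −6p + 5 = 11p − 6 ⇒ −17p = -11 ⇒ p = 11/17, and the value is (-6)·(11/17) + 5 = 19/17.
For General C: with q = P(X), equating I's and II's payoffs gives −6q + 5 = 11q − 6 ⇒ q = 11/17.

19/17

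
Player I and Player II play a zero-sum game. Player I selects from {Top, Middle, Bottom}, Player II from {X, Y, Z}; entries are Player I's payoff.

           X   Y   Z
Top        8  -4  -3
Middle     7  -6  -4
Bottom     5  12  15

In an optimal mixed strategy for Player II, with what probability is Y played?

Row minima: Top → -4, Middle → -6, Bottom → 5; maximin = 5.
Column maxima: X → 8, Y → 12, Z → 15; minimax = 8.
5 ≠ 8, so there is no saddle point; optimal play is mixed.
Middle is strictly dominated by Top, so Player I never plays it.
Z is strictly dominated by Y (it gives Player I strictly more in every row), so Player II never plays it.
On the remaining 2×2 (Top, Bottom vs X, Y):
Let Player I play Top with probability p. Expected payoff against X: 8p + 5(1−p) = 3p + 5; against Y: (-4)p + 12(1−p) = −16p + 12.
Setting these equal: 3p + 5 = −16p + 12 ⇒ 19p = 7 ⇒ p = 7/19, and the value is (3)·(7/19) + 5 = 116/19.
For Player II: with q = P(X), equating Top's and Bottom's payoffs gives 12q − 4 = −7q + 12 ⇒ q = 16/19.

3/19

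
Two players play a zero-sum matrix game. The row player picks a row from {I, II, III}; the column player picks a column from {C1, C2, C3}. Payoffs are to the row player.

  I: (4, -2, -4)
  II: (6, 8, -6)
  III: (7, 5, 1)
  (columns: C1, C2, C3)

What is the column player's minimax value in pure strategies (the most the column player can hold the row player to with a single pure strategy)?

1

Column maxima: C1 → 7, C2 → 8, C3 → 1.
The smallest of these is 1.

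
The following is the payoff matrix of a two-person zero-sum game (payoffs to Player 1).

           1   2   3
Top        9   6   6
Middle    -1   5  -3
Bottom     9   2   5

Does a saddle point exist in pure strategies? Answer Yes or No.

Row minima: Top → 6, Middle → -3, Bottom → 2; maximin = 6.
Column maxima: 1 → 9, 2 → 6, 3 → 6; minimax = 6.
maximin = minimax = 6, so a saddle point exists.

Yes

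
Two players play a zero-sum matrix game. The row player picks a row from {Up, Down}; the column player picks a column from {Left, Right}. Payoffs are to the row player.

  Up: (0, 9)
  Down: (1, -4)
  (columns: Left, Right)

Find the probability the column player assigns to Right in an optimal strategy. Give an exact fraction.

Row minima: Up → 0, Down → -4; maximin = 0.
Column maxima: Left → 1, Right → 9; minimax = 1.
0 ≠ 1, so there is no saddle point; optimal play is mixed.
Let the row player play Up with probability p. Expected payoff against Left: 0p + 1(1−p) = −p + 1; against Right: 9p + (-4)(1−p) = 13p − 4.
Setting these equal: −p + 1 = 13p − 4 ⇒ −14p = -5 ⇒ p = 5/14, and the value is (-1)·(5/14) + 1 = 9/14.
For the column player: with q = P(Left), equating Up's and Down's payoffs gives −9q + 9 = 5q − 4 ⇒ q = 13/14.

1/14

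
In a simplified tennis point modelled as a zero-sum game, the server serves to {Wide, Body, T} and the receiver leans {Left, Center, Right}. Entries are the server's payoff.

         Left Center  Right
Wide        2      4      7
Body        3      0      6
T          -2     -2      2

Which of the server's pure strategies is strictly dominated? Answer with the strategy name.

T

Wide gives a strictly higher payoff than T against every column: 2 > -2, 4 > -2, 7 > 2.
So T is strictly dominated and the server never plays it.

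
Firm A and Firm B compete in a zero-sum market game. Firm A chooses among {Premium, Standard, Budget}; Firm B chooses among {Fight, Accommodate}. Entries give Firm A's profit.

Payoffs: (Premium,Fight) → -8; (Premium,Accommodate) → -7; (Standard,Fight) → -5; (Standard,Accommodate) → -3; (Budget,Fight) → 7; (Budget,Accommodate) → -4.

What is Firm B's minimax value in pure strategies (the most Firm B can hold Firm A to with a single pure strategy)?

Column maxima: Fight → 7, Accommodate → -3.
The smallest of these is -3.

-3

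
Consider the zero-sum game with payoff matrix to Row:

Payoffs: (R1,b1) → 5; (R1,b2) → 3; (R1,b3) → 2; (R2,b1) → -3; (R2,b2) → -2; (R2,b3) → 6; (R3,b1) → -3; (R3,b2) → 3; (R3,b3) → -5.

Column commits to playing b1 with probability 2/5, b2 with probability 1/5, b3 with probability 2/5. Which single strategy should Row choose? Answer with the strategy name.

R1

Expected payoff of R1: (2/5)·5 + (1/5)·3 + (2/5)·2 = 17/5.
Expected payoff of R2: (2/5)·(-3) + (1/5)·(-2) + (2/5)·6 = 4/5.
Expected payoff of R3: (2/5)·(-3) + (1/5)·3 + (2/5)·(-5) = -13/5.
The largest is 17/5, so Row's best response is R1.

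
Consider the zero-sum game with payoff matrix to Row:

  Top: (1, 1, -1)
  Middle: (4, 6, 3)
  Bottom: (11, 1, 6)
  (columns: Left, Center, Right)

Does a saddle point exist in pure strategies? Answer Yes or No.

Row minima: Top → -1, Middle → 3, Bottom → 1; maximin = 3.
Column maxima: Left → 11, Center → 6, Right → 6; minimax = 6.
3 ≠ 6, so no pure-strategy equilibrium exists.

No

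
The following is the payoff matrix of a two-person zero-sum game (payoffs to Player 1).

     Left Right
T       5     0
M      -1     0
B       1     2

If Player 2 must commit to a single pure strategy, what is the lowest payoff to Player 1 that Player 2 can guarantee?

Column maxima: Left → 5, Right → 2.
The smallest of these is 2.

2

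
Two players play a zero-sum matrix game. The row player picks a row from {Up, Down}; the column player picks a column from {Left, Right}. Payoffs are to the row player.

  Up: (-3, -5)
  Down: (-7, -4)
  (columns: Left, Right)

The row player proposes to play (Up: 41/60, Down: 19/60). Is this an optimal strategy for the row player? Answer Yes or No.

Against Left this mix gives (41/60)·(-3) + (19/60)·(-7) = -64/15.
Against Right this mix gives (41/60)·(-5) + (19/60)·(-4) = -281/60.
The column player will play Right, holding the row player to -281/60. Shifting weight toward the row that does better against Right would raise this floor (the equalizing mix achieves -23/5 against both Right and Left), so the proposed strategy is not optimal.

No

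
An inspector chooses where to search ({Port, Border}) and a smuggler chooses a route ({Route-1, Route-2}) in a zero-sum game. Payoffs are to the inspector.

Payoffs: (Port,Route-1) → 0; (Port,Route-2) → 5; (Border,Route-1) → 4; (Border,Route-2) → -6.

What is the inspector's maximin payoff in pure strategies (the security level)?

Row minima: Port → 0, Border → -6.
The best of these is 0.

0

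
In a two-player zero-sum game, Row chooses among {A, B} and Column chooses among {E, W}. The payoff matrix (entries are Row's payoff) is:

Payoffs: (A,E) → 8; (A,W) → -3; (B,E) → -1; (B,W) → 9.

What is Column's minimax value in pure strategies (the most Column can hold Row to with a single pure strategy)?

Column maxima: E → 8, W → 9.
The smallest of these is 8.

8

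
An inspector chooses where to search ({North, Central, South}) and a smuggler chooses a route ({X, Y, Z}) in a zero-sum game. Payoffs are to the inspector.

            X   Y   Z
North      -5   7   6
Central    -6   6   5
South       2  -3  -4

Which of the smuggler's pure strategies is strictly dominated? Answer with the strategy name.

Y

Z holds the inspector's payoff strictly below Y in every row: 6 < 7, 5 < 6, -4 < -3.
So Y is strictly dominated for the smuggler.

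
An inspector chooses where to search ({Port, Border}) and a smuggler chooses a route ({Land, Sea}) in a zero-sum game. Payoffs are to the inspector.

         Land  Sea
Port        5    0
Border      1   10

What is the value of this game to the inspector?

25/7

Row minima: Port → 0, Border → 1; maximin = 1.
Column maxima: Land → 5, Sea → 10; minimax = 5.
1 ≠ 5, so there is no saddle point; optimal play is mixed.
Let the inspector play Port with probability p. Expected payoff against Land: 5p + 1(1−p) = 4p + 1; against Sea: 0p + 10(1−p) = −10p + 10.
Setting these equal: 4p + 1 = −10p + 10 ⇒ 14p = 9 ⇒ p = 9/14, and the value is (4)·(9/14) + 1 = 25/7.
For the smuggler: with q = P(Land), equating Port's and Border's payoffs gives 5q = −9q + 10 ⇒ q = 5/7.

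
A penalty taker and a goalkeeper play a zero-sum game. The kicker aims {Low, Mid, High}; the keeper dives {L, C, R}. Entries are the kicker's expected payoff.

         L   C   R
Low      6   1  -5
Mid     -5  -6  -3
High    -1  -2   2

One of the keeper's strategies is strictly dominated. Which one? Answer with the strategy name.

C holds the kicker's payoff strictly below L in every row: 1 < 6, -6 < -5, -2 < -1.
So L is strictly dominated for the keeper.

L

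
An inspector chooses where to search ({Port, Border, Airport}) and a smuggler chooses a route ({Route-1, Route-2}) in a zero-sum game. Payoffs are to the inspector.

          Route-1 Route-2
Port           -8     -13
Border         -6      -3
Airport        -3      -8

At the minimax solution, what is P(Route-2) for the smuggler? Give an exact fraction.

Row minima: Port → -13, Border → -6, Airport → -8; maximin = -6.
Column maxima: Route-1 → -3, Route-2 → -3; minimax = -3.
-6 ≠ -3, so there is no saddle point; optimal play is mixed.
Port is strictly dominated by Border, so the inspector never plays it.
On the remaining 2×2 (Border, Airport vs Route-1, Route-2):
Let the inspector play Border with probability p. Expected payoff against Route-1: (-6)p + (-3)(1−p) = −3p − 3; against Route-2: (-3)p + (-8)(1−p) = 5p − 8.
Setting these equal: −3p − 3 = 5p − 8 ⇒ −8p = -5 ⇒ p = 5/8, and the value is (-3)·(5/8) − 3 = -39/8.
For the smuggler: with q = P(Route-1), equating Border's and Airport's payoffs gives −3q − 3 = 5q − 8 ⇒ q = 5/8.

3/8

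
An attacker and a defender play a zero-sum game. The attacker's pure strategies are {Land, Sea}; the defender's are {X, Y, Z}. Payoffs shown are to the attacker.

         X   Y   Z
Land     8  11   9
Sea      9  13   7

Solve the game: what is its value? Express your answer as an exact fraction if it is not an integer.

25/3

Row minima: Land → 8, Sea → 7; maximin = 8.
Column maxima: X → 9, Y → 13, Z → 9; minimax = 9.
8 ≠ 9, so there is no saddle point; optimal play is mixed.
Y is strictly dominated by X (it gives the attacker strictly more in every row), so the defender never plays it.
On the remaining 2×2 (Land, Sea vs X, Z):
Let the attacker play Land with probability p. Expected payoff against X: 8p + 9(1−p) = −p + 9; against Z: 9p + 7(1−p) = 2p + 7.
Setting these equal: −p + 9 = 2p + 7 ⇒ −3p = -2 ⇒ p = 2/3, and the value is (-1)·(2/3) + 9 = 25/3.
For the defender: with q = P(X), equating Land's and Sea's payoffs gives −q + 9 = 2q + 7 ⇒ q = 2/3.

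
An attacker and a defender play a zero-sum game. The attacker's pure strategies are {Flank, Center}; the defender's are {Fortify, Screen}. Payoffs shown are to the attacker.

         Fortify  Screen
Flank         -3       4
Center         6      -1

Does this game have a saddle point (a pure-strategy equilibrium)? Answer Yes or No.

Row minima: Flank → -3, Center → -1; maximin = -1.
Column maxima: Fortify → 6, Screen → 4; minimax = 4.
-1 ≠ 4, so no pure-strategy equilibrium exists.

No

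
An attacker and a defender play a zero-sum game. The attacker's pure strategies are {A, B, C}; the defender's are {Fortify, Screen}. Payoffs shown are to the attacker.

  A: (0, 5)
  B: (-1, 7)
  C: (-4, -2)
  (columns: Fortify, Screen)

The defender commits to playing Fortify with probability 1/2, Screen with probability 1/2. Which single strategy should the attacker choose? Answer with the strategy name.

B

Expected payoff of A: (1/2)·0 + (1/2)·5 = 5/2.
Expected payoff of B: (1/2)·(-1) + (1/2)·7 = 3.
Expected payoff of C: (1/2)·(-4) + (1/2)·(-2) = -3.
The largest is 3, so the attacker's best response is B.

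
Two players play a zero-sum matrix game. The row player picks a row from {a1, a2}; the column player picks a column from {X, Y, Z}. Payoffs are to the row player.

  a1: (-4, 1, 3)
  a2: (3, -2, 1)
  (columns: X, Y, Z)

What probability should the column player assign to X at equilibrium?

Row minima: a1 → -4, a2 → -2; maximin = -2.
Column maxima: X → 3, Y → 1, Z → 3; minimax = 1.
-2 ≠ 1, so there is no saddle point; optimal play is mixed.
Z is strictly dominated by Y (it gives the row player strictly more in every row), so the column player never plays it.
On the remaining 2×2 (a1, a2 vs X, Y):
Let the row player play a1 with probability p. Expected payoff against X: (-4)p + 3(1−p) = −7p + 3; against Y: 1p + (-2)(1−p) = 3p − 2.
Setting these equal: −7p + 3 = 3p − 2 ⇒ −10p = -5 ⇒ p = 1/2, and the value is (-7)·(1/2) + 3 = -1/2.
For the column player: with q = P(X), equating a1's and a2's payoffs gives −5q + 1 = 5q − 2 ⇒ q = 3/10.

3/10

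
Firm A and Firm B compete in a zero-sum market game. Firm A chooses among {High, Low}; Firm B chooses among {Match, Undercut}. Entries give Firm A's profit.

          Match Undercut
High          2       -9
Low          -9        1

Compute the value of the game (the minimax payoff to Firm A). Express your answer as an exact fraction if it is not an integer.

-79/21

Row minima: High → -9, Low → -9; maximin = -9.
Column maxima: Match → 2, Undercut → 1; minimax = 1.
-9 ≠ 1, so there is no saddle point; optimal play is mixed.
Let Firm A play High with probability p. Expected payoff against Match: 2p + (-9)(1−p) = 11p − 9; against Undercut: (-9)p + 1(1−p) = −10p + 1.
Setting these equal: 11p − 9 = −10p + 1 ⇒ 21p = 10 ⇒ p = 10/21, and the value is (11)·(10/21) − 9 = -79/21.
For Firm B: with q = P(Match), equating High's and Low's payoffs gives 11q − 9 = −10q + 1 ⇒ q = 10/21.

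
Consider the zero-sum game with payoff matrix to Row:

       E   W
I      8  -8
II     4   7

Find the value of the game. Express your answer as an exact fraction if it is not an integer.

88/19

Row minima: I → -8, II → 4; maximin = 4.
Column maxima: E → 8, W → 7; minimax = 7.
4 ≠ 7, so there is no saddle point; optimal play is mixed.
Let Row play I with probability p. Expected payoff against E: 8p + 4(1−p) = 4p + 4; against W: (-8)p + 7(1−p) = −15p + 7.
Setting these equal: 4p + 4 = −15p + 7 ⇒ 19p = 3 ⇒ p = 3/19, and the value is (4)·(3/19) + 4 = 88/19.
For Column: with q = P(E), equating I's and II's payoffs gives 16q − 8 = −3q + 7 ⇒ q = 15/19.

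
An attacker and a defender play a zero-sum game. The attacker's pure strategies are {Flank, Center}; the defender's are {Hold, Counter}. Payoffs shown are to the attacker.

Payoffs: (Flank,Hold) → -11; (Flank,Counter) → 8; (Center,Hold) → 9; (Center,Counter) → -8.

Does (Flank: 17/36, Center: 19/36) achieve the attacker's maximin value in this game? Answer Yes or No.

Yes

Against Hold this mix gives (17/36)·(-11) + (19/36)·9 = -4/9.
Against Counter this mix gives (17/36)·8 + (19/36)·(-8) = -4/9.
All of the defender's active replies (Hold, Counter) yield -4/9, and no column does worse for the attacker. The mix makes the defender indifferent and guarantees -4/9, so it is optimal.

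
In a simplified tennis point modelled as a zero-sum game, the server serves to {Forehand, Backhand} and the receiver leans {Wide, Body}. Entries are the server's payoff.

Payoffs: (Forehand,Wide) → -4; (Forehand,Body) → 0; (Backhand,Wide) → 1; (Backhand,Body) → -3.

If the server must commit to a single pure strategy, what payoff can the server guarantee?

-3

Row minima: Forehand → -4, Backhand → -3.
The best of these is -3.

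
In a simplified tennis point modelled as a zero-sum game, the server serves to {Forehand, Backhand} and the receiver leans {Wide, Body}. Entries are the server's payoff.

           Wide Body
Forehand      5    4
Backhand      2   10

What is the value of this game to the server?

Row minima: Forehand → 4, Backhand → 2; maximin = 4.
Column maxima: Wide → 5, Body → 10; minimax = 5.
4 ≠ 5, so there is no saddle point; optimal play is mixed.
Let the server play Forehand with probability p. Expected payoff against Wide: 5p + 2(1−p) = 3p + 2; against Body: 4p + 10(1−p) = −6p + 10.
Setting these equal: 3p + 2 = −6p + 10 ⇒ 9p = 8 ⇒ p = 8/9, and the value is (3)·(8/9) + 2 = 14/3.
For the receiver: with q = P(Wide), equating Forehand's and Backhand's payoffs gives q + 4 = −8q + 10 ⇒ q = 2/3.

14/3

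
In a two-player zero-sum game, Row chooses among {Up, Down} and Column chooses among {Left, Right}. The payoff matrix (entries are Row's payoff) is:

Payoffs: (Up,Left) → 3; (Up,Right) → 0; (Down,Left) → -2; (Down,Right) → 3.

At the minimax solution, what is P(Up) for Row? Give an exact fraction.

Row minima: Up → 0, Down → -2; maximin = 0.
Column maxima: Left → 3, Right → 3; minimax = 3.
0 ≠ 3, so there is no saddle point; optimal play is mixed.
Let Row play Up with probability p. Expected payoff against Left: 3p + (-2)(1−p) = 5p − 2; against Right: 0p + 3(1−p) = −3p + 3.
Setting these equal: 5p − 2 = −3p + 3 ⇒ 8p = 5 ⇒ p = 5/8, and the value is (5)·(5/8) − 2 = 9/8.
For Column: with q = P(Left), equating Up's and Down's payoffs gives 3q = −5q + 3 ⇒ q = 3/8.

5/8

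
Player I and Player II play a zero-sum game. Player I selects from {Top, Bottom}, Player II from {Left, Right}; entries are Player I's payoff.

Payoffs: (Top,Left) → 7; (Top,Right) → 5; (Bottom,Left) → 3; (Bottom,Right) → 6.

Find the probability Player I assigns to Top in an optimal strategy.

3/5

Row minima: Top → 5, Bottom → 3; maximin = 5.
Column maxima: Left → 7, Right → 6; minimax = 6.
5 ≠ 6, so there is no saddle point; optimal play is mixed.
Let Player I play Top with probability p. Expected payoff against Left: 7p + 3(1−p) = 4p + 3; against Right: 5p + 6(1−p) = −p + 6.
Setting these equal: 4p + 3 = −p + 6 ⇒ 5p = 3 ⇒ p = 3/5, and the value is (4)·(3/5) + 3 = 27/5.
For Player II: with q = P(Left), equating Top's and Bottom's payoffs gives 2q + 5 = −3q + 6 ⇒ q = 1/5.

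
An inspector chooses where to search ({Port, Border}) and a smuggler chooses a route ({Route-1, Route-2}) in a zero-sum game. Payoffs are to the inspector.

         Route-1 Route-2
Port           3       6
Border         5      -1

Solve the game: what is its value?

Row minima: Port → 3, Border → -1; maximin = 3.
Column maxima: Route-1 → 5, Route-2 → 6; minimax = 5.
3 ≠ 5, so there is no saddle point; optimal play is mixed.
Let the inspector play Port with probability p. Expected payoff against Route-1: 3p + 5(1−p) = −2p + 5; against Route-2: 6p + (-1)(1−p) = 7p − 1.
Setting these equal: −2p + 5 = 7p − 1 ⇒ −9p = -6 ⇒ p = 2/3, and the value is (-2)·(2/3) + 5 = 11/3.
For the smuggler: with q = P(Route-1), equating Port's and Border's payoffs gives −3q + 6 = 6q − 1 ⇒ q = 7/9.

11/3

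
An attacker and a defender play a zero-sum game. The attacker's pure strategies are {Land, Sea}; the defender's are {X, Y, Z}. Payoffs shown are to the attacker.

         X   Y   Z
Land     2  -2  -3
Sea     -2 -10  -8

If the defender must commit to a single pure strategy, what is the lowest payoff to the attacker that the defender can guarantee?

-3

Column maxima: X → 2, Y → -2, Z → -3.
The smallest of these is -3.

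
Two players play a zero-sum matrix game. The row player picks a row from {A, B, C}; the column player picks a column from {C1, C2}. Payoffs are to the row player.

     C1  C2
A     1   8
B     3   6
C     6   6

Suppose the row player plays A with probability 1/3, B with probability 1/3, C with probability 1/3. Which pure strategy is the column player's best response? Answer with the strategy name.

If the column player plays C1, the row player's expected payoff is (1/3)·1 + (1/3)·3 + (1/3)·6 = 10/3.
If the column player plays C2, the row player's expected payoff is (1/3)·8 + (1/3)·6 + (1/3)·6 = 20/3.
The column player minimizes the row player's payoff; the smallest is 10/3, so the best response is C1.

C1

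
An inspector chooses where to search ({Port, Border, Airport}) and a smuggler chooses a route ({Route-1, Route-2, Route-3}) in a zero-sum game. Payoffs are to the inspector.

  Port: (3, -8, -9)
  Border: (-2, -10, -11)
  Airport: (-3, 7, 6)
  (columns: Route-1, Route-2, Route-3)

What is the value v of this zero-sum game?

Row minima: Port → -9, Border → -11, Airport → -3; maximin = -3.
Column maxima: Route-1 → 3, Route-2 → 7, Route-3 → 6; minimax = 3.
-3 ≠ 3, so there is no saddle point; optimal play is mixed.
Border is strictly dominated by Port, so the inspector never plays it.
Route-2 is strictly dominated by Route-3 (it gives the inspector strictly more in every row), so the smuggler never plays it.
On the remaining 2×2 (Port, Airport vs Route-1, Route-3):
Let the inspector play Port with probability p. Expected payoff against Route-1: 3p + (-3)(1−p) = 6p − 3; against Route-3: (-9)p + 6(1−p) = −15p + 6.
Setting these equal: 6p − 3 = −15p + 6 ⇒ 21p = 9 ⇒ p = 3/7, and the value is (6)·(3/7) − 3 = -3/7.
For the smuggler: with q = P(Route-1), equating Port's and Airport's payoffs gives 12q − 9 = −9q + 6 ⇒ q = 5/7.

-3/7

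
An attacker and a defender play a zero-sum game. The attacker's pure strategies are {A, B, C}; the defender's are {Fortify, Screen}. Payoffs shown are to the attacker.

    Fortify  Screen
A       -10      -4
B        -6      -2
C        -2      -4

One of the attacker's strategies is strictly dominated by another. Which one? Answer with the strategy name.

B gives a strictly higher payoff than A against every column: -6 > -10, -2 > -4.
So A is strictly dominated and the attacker never plays it.

A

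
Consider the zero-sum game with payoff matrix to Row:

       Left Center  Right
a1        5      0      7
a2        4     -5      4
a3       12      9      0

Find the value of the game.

63/16

Row minima: a1 → 0, a2 → -5, a3 → 0; maximin = 0.
Column maxima: Left → 12, Center → 9, Right → 7; minimax = 7.
0 ≠ 7, so there is no saddle point; optimal play is mixed.
a2 is strictly dominated by a1, so Row never plays it.
Left is strictly dominated by Center (it gives Row strictly more in every row), so Column never plays it.
On the remaining 2×2 (a1, a3 vs Center, Right):
Let Row play a1 with probability p. Expected payoff against Center: 0p + 9(1−p) = −9p + 9; against Right: 7p + 0(1−p) = 7p.
Setting these equal: −9p + 9 = 7p ⇒ −16p = -9 ⇒ p = 9/16, and the value is (-9)·(9/16) + 9 = 63/16.
For Column: with q = P(Center), equating a1's and a3's payoffs gives −7q + 7 = 9q ⇒ q = 7/16.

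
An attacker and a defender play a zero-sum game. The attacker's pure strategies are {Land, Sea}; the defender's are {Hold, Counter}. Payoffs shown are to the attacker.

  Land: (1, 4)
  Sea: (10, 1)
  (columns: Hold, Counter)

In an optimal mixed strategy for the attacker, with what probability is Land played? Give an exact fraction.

Row minima: Land → 1, Sea → 1; maximin = 1.
Column maxima: Hold → 10, Counter → 4; minimax = 4.
1 ≠ 4, so there is no saddle point; optimal play is mixed.
Let the attacker play Land with probability p. Expected payoff against Hold: 1p + 10(1−p) = −9p + 10; against Counter: 4p + 1(1−p) = 3p + 1.
Setting these equal: −9p + 10 = 3p + 1 ⇒ −12p = -9 ⇒ p = 3/4, and the value is (-9)·(3/4) + 10 = 13/4.
For the defender: with q = P(Hold), equating Land's and Sea's payoffs gives −3q + 4 = 9q + 1 ⇒ q = 1/4.

3/4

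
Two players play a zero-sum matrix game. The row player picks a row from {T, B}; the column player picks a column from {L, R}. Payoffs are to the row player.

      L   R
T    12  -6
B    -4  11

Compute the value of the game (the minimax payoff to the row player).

Row minima: T → -6, B → -4; maximin = -4.
Column maxima: L → 12, R → 11; minimax = 11.
-4 ≠ 11, so there is no saddle point; optimal play is mixed.
Let the row player play T with probability p. Expected payoff against L: 12p + (-4)(1−p) = 16p − 4; against R: (-6)p + 11(1−p) = −17p + 11.
Setting these equal: 16p − 4 = −17p + 11 ⇒ 33p = 15 ⇒ p = 5/11, and the value is (16)·(5/11) − 4 = 36/11.
For the column player: with q = P(L), equating T's and B's payoffs gives 18q − 6 = −15q + 11 ⇒ q = 17/33.

36/11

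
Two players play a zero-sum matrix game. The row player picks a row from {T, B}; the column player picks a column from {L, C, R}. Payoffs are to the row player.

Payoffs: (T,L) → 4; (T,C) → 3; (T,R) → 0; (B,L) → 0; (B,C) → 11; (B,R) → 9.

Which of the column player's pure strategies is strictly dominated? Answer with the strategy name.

R holds the row player's payoff strictly below C in every row: 0 < 3, 9 < 11.
So C is strictly dominated for the column player.

C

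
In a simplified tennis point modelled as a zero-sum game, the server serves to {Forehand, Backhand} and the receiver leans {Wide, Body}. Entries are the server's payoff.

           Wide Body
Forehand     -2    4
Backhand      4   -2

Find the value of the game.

1

Row minima: Forehand → -2, Backhand → -2; maximin = -2.
Column maxima: Wide → 4, Body → 4; minimax = 4.
-2 ≠ 4, so there is no saddle point; optimal play is mixed.
Let the server play Forehand with probability p. Expected payoff against Wide: (-2)p + 4(1−p) = −6p + 4; against Body: 4p + (-2)(1−p) = 6p − 2.
Setting these equal: −6p + 4 = 6p − 2 ⇒ −12p = -6 ⇒ p = 1/2, and the value is (-6)·(1/2) + 4 = 1.
For the receiver: with q = P(Wide), equating Forehand's and Backhand's payoffs gives −6q + 4 = 6q − 2 ⇒ q = 1/2.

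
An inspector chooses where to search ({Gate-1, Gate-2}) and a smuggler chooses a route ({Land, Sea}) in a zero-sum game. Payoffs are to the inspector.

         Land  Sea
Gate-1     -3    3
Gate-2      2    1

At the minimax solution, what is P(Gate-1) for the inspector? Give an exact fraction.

1/7

Row minima: Gate-1 → -3, Gate-2 → 1; maximin = 1.
Column maxima: Land → 2, Sea → 3; minimax = 2.
1 ≠ 2, so there is no saddle point; optimal play is mixed.
Let the inspector play Gate-1 with probability p. Expected payoff against Land: (-3)p + 2(1−p) = −5p + 2; against Sea: 3p + 1(1−p) = 2p + 1.
Setting these equal: −5p + 2 = 2p + 1 ⇒ −7p = -1 ⇒ p = 1/7, and the value is (-5)·(1/7) + 2 = 9/7.
For the smuggler: with q = P(Land), equating Gate-1's and Gate-2's payoffs gives −6q + 3 = q + 1 ⇒ q = 2/7.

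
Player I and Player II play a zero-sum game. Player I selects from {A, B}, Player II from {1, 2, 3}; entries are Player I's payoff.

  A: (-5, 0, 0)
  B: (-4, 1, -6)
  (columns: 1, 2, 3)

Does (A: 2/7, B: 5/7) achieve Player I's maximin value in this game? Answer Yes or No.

Against 1 this mix gives (2/7)·(-5) + (5/7)·(-4) = -30/7.
Against 2 this mix gives (2/7)·0 + (5/7)·1 = 5/7.
Against 3 this mix gives (2/7)·0 + (5/7)·(-6) = -30/7.
All of Player II's active replies (1, 3) yield -30/7, and no column does worse for Player I. The mix makes Player II indifferent and guarantees -30/7, so it is optimal.

Yes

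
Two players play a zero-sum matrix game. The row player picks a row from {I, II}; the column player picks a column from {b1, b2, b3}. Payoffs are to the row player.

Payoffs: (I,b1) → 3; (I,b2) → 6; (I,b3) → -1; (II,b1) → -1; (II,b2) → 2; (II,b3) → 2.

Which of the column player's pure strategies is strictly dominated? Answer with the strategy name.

b2

b1 holds the row player's payoff strictly below b2 in every row: 3 < 6, -1 < 2.
So b2 is strictly dominated for the column player.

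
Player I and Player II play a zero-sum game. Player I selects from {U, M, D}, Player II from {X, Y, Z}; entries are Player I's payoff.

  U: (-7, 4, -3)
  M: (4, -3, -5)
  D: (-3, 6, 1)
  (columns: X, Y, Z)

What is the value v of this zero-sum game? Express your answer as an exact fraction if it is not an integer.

-11/13

Row minima: U → -7, M → -5, D → -3; maximin = -3.
Column maxima: X → 4, Y → 6, Z → 1; minimax = 1.
-3 ≠ 1, so there is no saddle point; optimal play is mixed.
U is strictly dominated by D, so Player I never plays it.
Y is strictly dominated by Z (it gives Player I strictly more in every row), so Player II never plays it.
On the remaining 2×2 (M, D vs X, Z):
Let Player I play M with probability p. Expected payoff against X: 4p + (-3)(1−p) = 7p − 3; against Z: (-5)p + 1(1−p) = −6p + 1.
Setting these equal: 7p − 3 = −6p + 1 ⇒ 13p = 4 ⇒ p = 4/13, and the value is (7)·(4/13) − 3 = -11/13.
For Player II: with q = P(X), equating M's and D's payoffs gives 9q − 5 = −4q + 1 ⇒ q = 6/13.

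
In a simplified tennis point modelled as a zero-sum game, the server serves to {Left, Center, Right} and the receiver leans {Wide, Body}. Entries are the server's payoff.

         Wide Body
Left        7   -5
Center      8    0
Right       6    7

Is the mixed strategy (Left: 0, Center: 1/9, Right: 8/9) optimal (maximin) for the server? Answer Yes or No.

Against Wide this mix gives (1/9)·8 + (8/9)·6 = 56/9.
Against Body this mix gives (1/9)·0 + (8/9)·7 = 56/9.
All of the receiver's active replies (Wide, Body) yield 56/9, and no column does worse for the server. The mix makes the receiver indifferent and guarantees 56/9, so it is optimal.

Yes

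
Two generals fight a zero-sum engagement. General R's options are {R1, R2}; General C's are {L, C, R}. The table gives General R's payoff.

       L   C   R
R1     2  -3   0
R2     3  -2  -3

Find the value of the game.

-9/4

Row minima: R1 → -3, R2 → -3; maximin = -3.
Column maxima: L → 3, C → -2, R → 0; minimax = -2.
-3 ≠ -2, so there is no saddle point; optimal play is mixed.
L is strictly dominated by C (it gives General R strictly more in every row), so General C never plays it.
On the remaining 2×2 (R1, R2 vs C, R):
Let General R play R1 with probability p. Expected payoff against C: (-3)p + (-2)(1−p) = −p − 2; against R: 0p + (-3)(1−p) = 3p − 3.
Setting these equal: −p − 2 = 3p − 3 ⇒ −4p = -1 ⇒ p = 1/4, and the value is (-1)·(1/4) − 2 = -9/4.
For General C: with q = P(C), equating R1's and R2's payoffs gives −3q = q − 3 ⇒ q = 3/4.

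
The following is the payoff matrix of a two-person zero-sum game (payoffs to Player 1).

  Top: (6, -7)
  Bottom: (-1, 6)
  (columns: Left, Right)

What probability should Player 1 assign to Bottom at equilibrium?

Row minima: Top → -7, Bottom → -1; maximin = -1.
Column maxima: Left → 6, Right → 6; minimax = 6.
-1 ≠ 6, so there is no saddle point; optimal play is mixed.
Let Player 1 play Top with probability p. Expected payoff against Left: 6p + (-1)(1−p) = 7p − 1; against Right: (-7)p + 6(1−p) = −13p + 6.
Setting these equal: 7p − 1 = −13p + 6 ⇒ 20p = 7 ⇒ p = 7/20, and the value is (7)·(7/20) − 1 = 29/20.
For Player 2: with q = P(Left), equating Top's and Bottom's payoffs gives 13q − 7 = −7q + 6 ⇒ q = 13/20.

13/20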